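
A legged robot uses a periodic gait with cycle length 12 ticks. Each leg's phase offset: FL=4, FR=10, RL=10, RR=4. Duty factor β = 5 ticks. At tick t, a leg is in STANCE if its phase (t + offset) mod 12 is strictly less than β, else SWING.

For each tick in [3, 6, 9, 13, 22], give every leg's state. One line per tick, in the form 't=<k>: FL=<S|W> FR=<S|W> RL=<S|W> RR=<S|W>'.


t=3: FL=W FR=S RL=S RR=W
t=6: FL=W FR=S RL=S RR=W
t=9: FL=S FR=W RL=W RR=S
t=13: FL=W FR=W RL=W RR=W
t=22: FL=S FR=W RL=W RR=S

t=3: phase=(7,1,1,7) vs β=5 → FL=W FR=S RL=S RR=W
t=6: phase=(10,4,4,10) vs β=5 → FL=W FR=S RL=S RR=W
t=9: phase=(1,7,7,1) vs β=5 → FL=S FR=W RL=W RR=S
t=13: phase=(5,11,11,5) vs β=5 → FL=W FR=W RL=W RR=W
t=22: phase=(2,8,8,2) vs β=5 → FL=S FR=W RL=W RR=S


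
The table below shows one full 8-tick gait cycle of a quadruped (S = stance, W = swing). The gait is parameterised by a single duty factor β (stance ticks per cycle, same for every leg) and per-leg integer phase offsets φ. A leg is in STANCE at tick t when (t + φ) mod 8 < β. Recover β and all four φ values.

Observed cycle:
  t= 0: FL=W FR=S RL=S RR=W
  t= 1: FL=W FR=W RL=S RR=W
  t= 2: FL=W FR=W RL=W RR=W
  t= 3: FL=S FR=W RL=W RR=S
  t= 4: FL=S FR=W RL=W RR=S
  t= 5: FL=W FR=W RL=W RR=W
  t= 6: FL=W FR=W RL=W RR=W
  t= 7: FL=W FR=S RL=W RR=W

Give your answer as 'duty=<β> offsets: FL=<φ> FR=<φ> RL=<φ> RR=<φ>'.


duty=2 offsets: FL=5 FR=1 RL=0 RR=5

duty β = stance ticks per leg = 2
FL: stance ticks = 2; W→S at t=3 → φ=5
FR: stance ticks = 2; W→S at t=7 → φ=1
RL: stance ticks = 2; W→S at t=0 → φ=0
RR: stance ticks = 2; W→S at t=3 → φ=5


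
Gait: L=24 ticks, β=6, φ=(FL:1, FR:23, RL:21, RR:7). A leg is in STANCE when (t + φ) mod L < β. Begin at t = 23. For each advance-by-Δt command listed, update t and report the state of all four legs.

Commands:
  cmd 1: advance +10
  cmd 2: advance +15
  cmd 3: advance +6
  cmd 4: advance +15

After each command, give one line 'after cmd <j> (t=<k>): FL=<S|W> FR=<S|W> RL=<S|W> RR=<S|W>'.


after cmd 1 (t=33): FL=W FR=W RL=W RR=W
after cmd 2 (t=48): FL=S FR=W RL=W RR=W
after cmd 3 (t=54): FL=W FR=S RL=S RR=W
after cmd 4 (t=69): FL=W FR=W RL=W RR=S

start t=23: FL=S FR=W RL=W RR=W
cmd 1: advance +10 → t=33, phase=(10,8,6,16) → FL=W FR=W RL=W RR=W
cmd 2: advance +15 → t=48, phase=(1,23,21,7) → FL=S FR=W RL=W RR=W
cmd 3: advance +6 → t=54, phase=(7,5,3,13) → FL=W FR=S RL=S RR=W
cmd 4: advance +15 → t=69, phase=(22,20,18,4) → FL=W FR=W RL=W RR=S


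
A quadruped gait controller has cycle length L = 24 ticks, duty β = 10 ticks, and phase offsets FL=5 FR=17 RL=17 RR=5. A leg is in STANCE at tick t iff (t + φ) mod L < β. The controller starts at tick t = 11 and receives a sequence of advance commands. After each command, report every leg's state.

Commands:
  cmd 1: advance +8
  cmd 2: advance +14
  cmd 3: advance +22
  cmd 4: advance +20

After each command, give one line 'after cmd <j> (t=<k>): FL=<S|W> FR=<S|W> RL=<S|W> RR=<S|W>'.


after cmd 1 (t=19): FL=S FR=W RL=W RR=S
after cmd 2 (t=33): FL=W FR=S RL=S RR=W
after cmd 3 (t=55): FL=W FR=S RL=S RR=W
after cmd 4 (t=75): FL=S FR=W RL=W RR=S

start t=11: FL=W FR=S RL=S RR=W
cmd 1: advance +8 → t=19, phase=(0,12,12,0) → FL=S FR=W RL=W RR=S
cmd 2: advance +14 → t=33, phase=(14,2,2,14) → FL=W FR=S RL=S RR=W
cmd 3: advance +22 → t=55, phase=(12,0,0,12) → FL=W FR=S RL=S RR=W
cmd 4: advance +20 → t=75, phase=(8,20,20,8) → FL=S FR=W RL=W RR=S


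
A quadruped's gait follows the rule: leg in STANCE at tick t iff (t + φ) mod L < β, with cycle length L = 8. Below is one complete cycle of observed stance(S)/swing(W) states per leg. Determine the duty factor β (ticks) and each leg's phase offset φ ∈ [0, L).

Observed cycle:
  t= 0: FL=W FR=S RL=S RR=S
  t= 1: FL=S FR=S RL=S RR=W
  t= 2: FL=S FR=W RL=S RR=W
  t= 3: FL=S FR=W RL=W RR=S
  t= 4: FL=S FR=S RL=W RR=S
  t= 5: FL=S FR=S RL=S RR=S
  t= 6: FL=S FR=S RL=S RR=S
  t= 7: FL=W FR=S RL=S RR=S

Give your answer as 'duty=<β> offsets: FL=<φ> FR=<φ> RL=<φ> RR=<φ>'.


duty=6 offsets: FL=7 FR=4 RL=3 RR=5

duty β = stance ticks per leg = 6
FL: stance ticks = 6; W→S at t=1 → φ=7
FR: stance ticks = 6; W→S at t=4 → φ=4
RL: stance ticks = 6; W→S at t=5 → φ=3
RR: stance ticks = 6; W→S at t=3 → φ=5


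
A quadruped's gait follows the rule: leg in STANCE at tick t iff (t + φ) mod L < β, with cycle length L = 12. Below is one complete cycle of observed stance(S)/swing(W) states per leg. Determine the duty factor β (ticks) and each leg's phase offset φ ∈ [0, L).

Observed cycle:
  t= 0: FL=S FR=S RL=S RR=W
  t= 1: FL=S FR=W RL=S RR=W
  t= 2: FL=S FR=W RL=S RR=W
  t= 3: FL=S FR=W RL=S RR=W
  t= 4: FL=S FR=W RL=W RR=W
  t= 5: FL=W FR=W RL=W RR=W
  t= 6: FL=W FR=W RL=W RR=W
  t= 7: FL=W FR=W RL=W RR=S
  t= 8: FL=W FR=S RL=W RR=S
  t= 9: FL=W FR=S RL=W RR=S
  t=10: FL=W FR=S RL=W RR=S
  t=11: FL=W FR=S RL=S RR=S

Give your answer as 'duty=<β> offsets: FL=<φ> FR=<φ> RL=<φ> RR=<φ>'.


duty=5 offsets: FL=0 FR=4 RL=1 RR=5

duty β = stance ticks per leg = 5
FL: stance ticks = 5; W→S at t=0 → φ=0
FR: stance ticks = 5; W→S at t=8 → φ=4
RL: stance ticks = 5; W→S at t=11 → φ=1
RR: stance ticks = 5; W→S at t=7 → φ=5


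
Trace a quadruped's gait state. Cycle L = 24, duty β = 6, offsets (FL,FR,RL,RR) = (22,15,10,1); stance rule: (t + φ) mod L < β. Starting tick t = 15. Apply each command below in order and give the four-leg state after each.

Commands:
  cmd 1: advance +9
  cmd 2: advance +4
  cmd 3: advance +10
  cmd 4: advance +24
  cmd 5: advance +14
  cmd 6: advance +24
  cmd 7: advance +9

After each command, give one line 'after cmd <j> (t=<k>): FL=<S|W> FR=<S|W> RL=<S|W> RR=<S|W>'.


start t=15: FL=W FR=W RL=S RR=W
cmd 1: advance +9 → t=24, phase=(22,15,10,1) → FL=W FR=W RL=W RR=S
cmd 2: advance +4 → t=28, phase=(2,19,14,5) → FL=S FR=W RL=W RR=S
cmd 3: advance +10 → t=38, phase=(12,5,0,15) → FL=W FR=S RL=S RR=W
cmd 4: advance +24 → t=62, phase=(12,5,0,15) → FL=W FR=S RL=S RR=W
cmd 5: advance +14 → t=76, phase=(2,19,14,5) → FL=S FR=W RL=W RR=S
cmd 6: advance +24 → t=100, phase=(2,19,14,5) → FL=S FR=W RL=W RR=S
cmd 7: advance +9 → t=109, phase=(11,4,23,14) → FL=W FR=S RL=W RR=W

after cmd 1 (t=24): FL=W FR=W RL=W RR=S
after cmd 2 (t=28): FL=S FR=W RL=W RR=S
after cmd 3 (t=38): FL=W FR=S RL=S RR=W
after cmd 4 (t=62): FL=W FR=S RL=S RR=W
after cmd 5 (t=76): FL=S FR=W RL=W RR=S
after cmd 6 (t=100): FL=S FR=W RL=W RR=S
after cmd 7 (t=109): FL=W FR=S RL=W RR=W


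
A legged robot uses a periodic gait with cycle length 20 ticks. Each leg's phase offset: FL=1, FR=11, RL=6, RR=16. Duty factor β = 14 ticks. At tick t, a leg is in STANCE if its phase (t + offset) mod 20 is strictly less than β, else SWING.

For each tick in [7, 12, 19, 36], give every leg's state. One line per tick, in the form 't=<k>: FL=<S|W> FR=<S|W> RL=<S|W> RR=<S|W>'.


t=7: FL=S FR=W RL=S RR=S
t=12: FL=S FR=S RL=W RR=S
t=19: FL=S FR=S RL=S RR=W
t=36: FL=W FR=S RL=S RR=S

t=7: phase=(8,18,13,3) vs β=14 → FL=S FR=W RL=S RR=S
t=12: phase=(13,3,18,8) vs β=14 → FL=S FR=S RL=W RR=S
t=19: phase=(0,10,5,15) vs β=14 → FL=S FR=S RL=S RR=W
t=36: phase=(17,7,2,12) vs β=14 → FL=W FR=S RL=S RR=S


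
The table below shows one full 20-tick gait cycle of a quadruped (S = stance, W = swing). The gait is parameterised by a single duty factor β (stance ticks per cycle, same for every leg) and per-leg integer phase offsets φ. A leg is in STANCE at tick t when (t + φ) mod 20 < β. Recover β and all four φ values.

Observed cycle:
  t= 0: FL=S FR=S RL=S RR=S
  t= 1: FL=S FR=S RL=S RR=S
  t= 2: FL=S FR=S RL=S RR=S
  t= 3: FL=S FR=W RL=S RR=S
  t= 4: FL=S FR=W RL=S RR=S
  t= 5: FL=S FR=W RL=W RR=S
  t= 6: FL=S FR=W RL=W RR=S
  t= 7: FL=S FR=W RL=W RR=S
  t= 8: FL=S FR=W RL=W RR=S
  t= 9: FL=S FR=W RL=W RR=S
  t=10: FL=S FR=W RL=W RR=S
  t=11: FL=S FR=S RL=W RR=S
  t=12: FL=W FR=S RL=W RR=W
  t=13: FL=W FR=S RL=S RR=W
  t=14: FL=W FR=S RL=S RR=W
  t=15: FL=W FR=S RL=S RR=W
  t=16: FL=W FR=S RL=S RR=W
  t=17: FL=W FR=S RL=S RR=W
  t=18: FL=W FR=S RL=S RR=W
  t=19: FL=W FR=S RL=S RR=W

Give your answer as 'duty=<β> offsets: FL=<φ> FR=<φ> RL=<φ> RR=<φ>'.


duty=12 offsets: FL=0 FR=9 RL=7 RR=0

duty β = stance ticks per leg = 12
FL: stance ticks = 12; W→S at t=0 → φ=0
FR: stance ticks = 12; W→S at t=11 → φ=9
RL: stance ticks = 12; W→S at t=13 → φ=7
RR: stance ticks = 12; W→S at t=0 → φ=0


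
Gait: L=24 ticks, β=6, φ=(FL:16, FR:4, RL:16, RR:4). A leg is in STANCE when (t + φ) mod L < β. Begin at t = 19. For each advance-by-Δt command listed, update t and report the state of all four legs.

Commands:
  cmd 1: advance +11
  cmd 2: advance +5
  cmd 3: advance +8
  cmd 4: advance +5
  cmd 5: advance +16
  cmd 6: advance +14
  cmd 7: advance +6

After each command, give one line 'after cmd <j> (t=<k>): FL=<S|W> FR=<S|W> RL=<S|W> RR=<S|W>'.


after cmd 1 (t=30): FL=W FR=W RL=W RR=W
after cmd 2 (t=35): FL=S FR=W RL=S RR=W
after cmd 3 (t=43): FL=W FR=W RL=W RR=W
after cmd 4 (t=48): FL=W FR=S RL=W RR=S
after cmd 5 (t=64): FL=W FR=W RL=W RR=W
after cmd 6 (t=78): FL=W FR=W RL=W RR=W
after cmd 7 (t=84): FL=S FR=W RL=S RR=W

start t=19: FL=W FR=W RL=W RR=W
cmd 1: advance +11 → t=30, phase=(22,10,22,10) → FL=W FR=W RL=W RR=W
cmd 2: advance +5 → t=35, phase=(3,15,3,15) → FL=S FR=W RL=S RR=W
cmd 3: advance +8 → t=43, phase=(11,23,11,23) → FL=W FR=W RL=W RR=W
cmd 4: advance +5 → t=48, phase=(16,4,16,4) → FL=W FR=S RL=W RR=S
cmd 5: advance +16 → t=64, phase=(8,20,8,20) → FL=W FR=W RL=W RR=W
cmd 6: advance +14 → t=78, phase=(22,10,22,10) → FL=W FR=W RL=W RR=W
cmd 7: advance +6 → t=84, phase=(4,16,4,16) → FL=S FR=W RL=S RR=W


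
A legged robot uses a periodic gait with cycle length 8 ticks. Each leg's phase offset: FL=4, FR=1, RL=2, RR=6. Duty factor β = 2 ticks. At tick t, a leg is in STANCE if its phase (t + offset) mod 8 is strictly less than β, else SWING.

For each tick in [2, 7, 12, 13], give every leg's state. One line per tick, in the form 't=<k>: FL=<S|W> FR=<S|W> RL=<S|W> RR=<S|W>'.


t=2: FL=W FR=W RL=W RR=S
t=7: FL=W FR=S RL=S RR=W
t=12: FL=S FR=W RL=W RR=W
t=13: FL=S FR=W RL=W RR=W

t=2: phase=(6,3,4,0) vs β=2 → FL=W FR=W RL=W RR=S
t=7: phase=(3,0,1,5) vs β=2 → FL=W FR=S RL=S RR=W
t=12: phase=(0,5,6,2) vs β=2 → FL=S FR=W RL=W RR=W
t=13: phase=(1,6,7,3) vs β=2 → FL=S FR=W RL=W RR=W


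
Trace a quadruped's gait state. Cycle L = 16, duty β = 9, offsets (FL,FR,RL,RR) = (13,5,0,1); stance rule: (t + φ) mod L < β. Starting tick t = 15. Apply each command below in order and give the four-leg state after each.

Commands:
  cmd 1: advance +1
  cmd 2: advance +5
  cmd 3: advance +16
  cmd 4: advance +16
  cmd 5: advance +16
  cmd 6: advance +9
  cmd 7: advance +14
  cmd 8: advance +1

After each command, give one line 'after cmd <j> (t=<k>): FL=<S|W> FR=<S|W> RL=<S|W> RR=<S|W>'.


start t=15: FL=W FR=S RL=W RR=S
cmd 1: advance +1 → t=16, phase=(13,5,0,1) → FL=W FR=S RL=S RR=S
cmd 2: advance +5 → t=21, phase=(2,10,5,6) → FL=S FR=W RL=S RR=S
cmd 3: advance +16 → t=37, phase=(2,10,5,6) → FL=S FR=W RL=S RR=S
cmd 4: advance +16 → t=53, phase=(2,10,5,6) → FL=S FR=W RL=S RR=S
cmd 5: advance +16 → t=69, phase=(2,10,5,6) → FL=S FR=W RL=S RR=S
cmd 6: advance +9 → t=78, phase=(11,3,14,15) → FL=W FR=S RL=W RR=W
cmd 7: advance +14 → t=92, phase=(9,1,12,13) → FL=W FR=S RL=W RR=W
cmd 8: advance +1 → t=93, phase=(10,2,13,14) → FL=W FR=S RL=W RR=W

after cmd 1 (t=16): FL=W FR=S RL=S RR=S
after cmd 2 (t=21): FL=S FR=W RL=S RR=S
after cmd 3 (t=37): FL=S FR=W RL=S RR=S
after cmd 4 (t=53): FL=S FR=W RL=S RR=S
after cmd 5 (t=69): FL=S FR=W RL=S RR=S
after cmd 6 (t=78): FL=W FR=S RL=W RR=W
after cmd 7 (t=92): FL=W FR=S RL=W RR=W
after cmd 8 (t=93): FL=W FR=S RL=W RR=W


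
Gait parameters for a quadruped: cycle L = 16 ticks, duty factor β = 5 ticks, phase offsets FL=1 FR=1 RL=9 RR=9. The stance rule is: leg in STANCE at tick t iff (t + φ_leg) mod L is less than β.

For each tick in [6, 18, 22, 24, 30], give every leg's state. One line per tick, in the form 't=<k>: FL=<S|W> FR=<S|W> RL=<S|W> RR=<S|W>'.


t=6: FL=W FR=W RL=W RR=W
t=18: FL=S FR=S RL=W RR=W
t=22: FL=W FR=W RL=W RR=W
t=24: FL=W FR=W RL=S RR=S
t=30: FL=W FR=W RL=W RR=W

t=6: phase=(7,7,15,15) vs β=5 → FL=W FR=W RL=W RR=W
t=18: phase=(3,3,11,11) vs β=5 → FL=S FR=S RL=W RR=W
t=22: phase=(7,7,15,15) vs β=5 → FL=W FR=W RL=W RR=W
t=24: phase=(9,9,1,1) vs β=5 → FL=W FR=W RL=S RR=S
t=30: phase=(15,15,7,7) vs β=5 → FL=W FR=W RL=W RR=W


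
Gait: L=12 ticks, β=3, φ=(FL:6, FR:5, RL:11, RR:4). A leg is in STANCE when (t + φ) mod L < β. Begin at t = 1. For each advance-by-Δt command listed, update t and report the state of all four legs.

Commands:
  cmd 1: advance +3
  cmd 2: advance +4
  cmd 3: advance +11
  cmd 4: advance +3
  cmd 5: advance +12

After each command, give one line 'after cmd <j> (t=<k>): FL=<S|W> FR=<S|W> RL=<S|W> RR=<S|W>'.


after cmd 1 (t=4): FL=W FR=W RL=W RR=W
after cmd 2 (t=8): FL=S FR=S RL=W RR=S
after cmd 3 (t=19): FL=S FR=S RL=W RR=W
after cmd 4 (t=22): FL=W FR=W RL=W RR=S
after cmd 5 (t=34): FL=W FR=W RL=W RR=S

start t=1: FL=W FR=W RL=S RR=W
cmd 1: advance +3 → t=4, phase=(10,9,3,8) → FL=W FR=W RL=W RR=W
cmd 2: advance +4 → t=8, phase=(2,1,7,0) → FL=S FR=S RL=W RR=S
cmd 3: advance +11 → t=19, phase=(1,0,6,11) → FL=S FR=S RL=W RR=W
cmd 4: advance +3 → t=22, phase=(4,3,9,2) → FL=W FR=W RL=W RR=S
cmd 5: advance +12 → t=34, phase=(4,3,9,2) → FL=W FR=W RL=W RR=S


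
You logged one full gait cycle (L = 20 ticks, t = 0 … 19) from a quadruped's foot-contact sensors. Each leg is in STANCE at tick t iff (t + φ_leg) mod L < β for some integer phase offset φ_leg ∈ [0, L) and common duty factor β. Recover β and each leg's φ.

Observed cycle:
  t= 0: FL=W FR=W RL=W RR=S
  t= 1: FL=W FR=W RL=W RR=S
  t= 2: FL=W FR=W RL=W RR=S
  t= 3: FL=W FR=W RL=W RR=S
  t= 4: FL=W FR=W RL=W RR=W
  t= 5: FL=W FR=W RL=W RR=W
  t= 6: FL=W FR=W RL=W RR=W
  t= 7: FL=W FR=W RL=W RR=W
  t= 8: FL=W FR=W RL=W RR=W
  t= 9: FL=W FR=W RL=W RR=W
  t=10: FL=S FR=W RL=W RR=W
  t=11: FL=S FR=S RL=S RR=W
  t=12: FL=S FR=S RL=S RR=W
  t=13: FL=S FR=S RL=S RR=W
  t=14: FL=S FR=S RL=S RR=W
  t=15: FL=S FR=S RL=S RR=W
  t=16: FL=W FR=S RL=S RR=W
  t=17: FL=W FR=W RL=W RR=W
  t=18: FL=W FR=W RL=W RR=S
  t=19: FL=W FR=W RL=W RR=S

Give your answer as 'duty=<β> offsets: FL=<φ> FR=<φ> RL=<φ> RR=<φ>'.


duty=6 offsets: FL=10 FR=9 RL=9 RR=2

duty β = stance ticks per leg = 6
FL: stance ticks = 6; W→S at t=10 → φ=10
FR: stance ticks = 6; W→S at t=11 → φ=9
RL: stance ticks = 6; W→S at t=11 → φ=9
RR: stance ticks = 6; W→S at t=18 → φ=2


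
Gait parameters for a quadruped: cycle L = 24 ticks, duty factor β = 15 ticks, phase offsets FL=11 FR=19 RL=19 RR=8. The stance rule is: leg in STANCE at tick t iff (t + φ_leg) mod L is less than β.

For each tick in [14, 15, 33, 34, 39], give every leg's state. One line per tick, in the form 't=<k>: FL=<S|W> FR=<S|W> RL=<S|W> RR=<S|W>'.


t=14: FL=S FR=S RL=S RR=W
t=15: FL=S FR=S RL=S RR=W
t=33: FL=W FR=S RL=S RR=W
t=34: FL=W FR=S RL=S RR=W
t=39: FL=S FR=S RL=S RR=W

t=14: phase=(1,9,9,22) vs β=15 → FL=S FR=S RL=S RR=W
t=15: phase=(2,10,10,23) vs β=15 → FL=S FR=S RL=S RR=W
t=33: phase=(20,4,4,17) vs β=15 → FL=W FR=S RL=S RR=W
t=34: phase=(21,5,5,18) vs β=15 → FL=W FR=S RL=S RR=W
t=39: phase=(2,10,10,23) vs β=15 → FL=S FR=S RL=S RR=W


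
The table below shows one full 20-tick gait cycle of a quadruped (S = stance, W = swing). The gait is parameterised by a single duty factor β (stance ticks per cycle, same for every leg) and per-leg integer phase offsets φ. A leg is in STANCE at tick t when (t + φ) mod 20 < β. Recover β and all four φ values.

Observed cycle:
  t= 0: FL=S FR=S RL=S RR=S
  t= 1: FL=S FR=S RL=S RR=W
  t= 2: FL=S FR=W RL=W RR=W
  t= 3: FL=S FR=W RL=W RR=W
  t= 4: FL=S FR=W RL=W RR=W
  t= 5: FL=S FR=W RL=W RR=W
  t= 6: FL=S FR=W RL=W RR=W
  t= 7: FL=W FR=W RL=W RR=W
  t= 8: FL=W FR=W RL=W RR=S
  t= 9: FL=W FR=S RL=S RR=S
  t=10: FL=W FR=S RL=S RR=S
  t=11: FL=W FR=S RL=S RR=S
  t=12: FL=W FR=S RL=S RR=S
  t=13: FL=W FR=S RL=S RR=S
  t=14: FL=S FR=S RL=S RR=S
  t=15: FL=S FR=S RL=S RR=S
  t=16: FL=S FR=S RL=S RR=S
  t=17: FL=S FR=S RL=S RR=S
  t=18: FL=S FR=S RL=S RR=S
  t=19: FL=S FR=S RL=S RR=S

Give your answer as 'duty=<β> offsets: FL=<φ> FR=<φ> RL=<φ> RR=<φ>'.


duty β = stance ticks per leg = 13
FL: stance ticks = 13; W→S at t=14 → φ=6
FR: stance ticks = 13; W→S at t=9 → φ=11
RL: stance ticks = 13; W→S at t=9 → φ=11
RR: stance ticks = 13; W→S at t=8 → φ=12

duty=13 offsets: FL=6 FR=11 RL=11 RR=12


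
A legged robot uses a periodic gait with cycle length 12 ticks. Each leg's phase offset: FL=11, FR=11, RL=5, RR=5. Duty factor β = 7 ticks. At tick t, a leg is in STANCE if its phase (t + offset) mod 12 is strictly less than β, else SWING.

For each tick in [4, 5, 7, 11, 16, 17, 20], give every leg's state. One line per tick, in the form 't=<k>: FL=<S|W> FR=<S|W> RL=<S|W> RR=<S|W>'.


t=4: FL=S FR=S RL=W RR=W
t=5: FL=S FR=S RL=W RR=W
t=7: FL=S FR=S RL=S RR=S
t=11: FL=W FR=W RL=S RR=S
t=16: FL=S FR=S RL=W RR=W
t=17: FL=S FR=S RL=W RR=W
t=20: FL=W FR=W RL=S RR=S

t=4: phase=(3,3,9,9) vs β=7 → FL=S FR=S RL=W RR=W
t=5: phase=(4,4,10,10) vs β=7 → FL=S FR=S RL=W RR=W
t=7: phase=(6,6,0,0) vs β=7 → FL=S FR=S RL=S RR=S
t=11: phase=(10,10,4,4) vs β=7 → FL=W FR=W RL=S RR=S
t=16: phase=(3,3,9,9) vs β=7 → FL=S FR=S RL=W RR=W
t=17: phase=(4,4,10,10) vs β=7 → FL=S FR=S RL=W RR=W
t=20: phase=(7,7,1,1) vs β=7 → FL=W FR=W RL=S RR=S


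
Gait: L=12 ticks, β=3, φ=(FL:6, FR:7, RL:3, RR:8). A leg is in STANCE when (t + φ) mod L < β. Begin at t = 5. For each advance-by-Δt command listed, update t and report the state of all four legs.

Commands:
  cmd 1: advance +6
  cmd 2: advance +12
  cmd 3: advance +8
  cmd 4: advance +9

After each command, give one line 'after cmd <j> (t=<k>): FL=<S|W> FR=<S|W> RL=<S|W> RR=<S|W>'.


start t=5: FL=W FR=S RL=W RR=S
cmd 1: advance +6 → t=11, phase=(5,6,2,7) → FL=W FR=W RL=S RR=W
cmd 2: advance +12 → t=23, phase=(5,6,2,7) → FL=W FR=W RL=S RR=W
cmd 3: advance +8 → t=31, phase=(1,2,10,3) → FL=S FR=S RL=W RR=W
cmd 4: advance +9 → t=40, phase=(10,11,7,0) → FL=W FR=W RL=W RR=S

after cmd 1 (t=11): FL=W FR=W RL=S RR=W
after cmd 2 (t=23): FL=W FR=W RL=S RR=W
after cmd 3 (t=31): FL=S FR=S RL=W RR=W
after cmd 4 (t=40): FL=W FR=W RL=W RR=S


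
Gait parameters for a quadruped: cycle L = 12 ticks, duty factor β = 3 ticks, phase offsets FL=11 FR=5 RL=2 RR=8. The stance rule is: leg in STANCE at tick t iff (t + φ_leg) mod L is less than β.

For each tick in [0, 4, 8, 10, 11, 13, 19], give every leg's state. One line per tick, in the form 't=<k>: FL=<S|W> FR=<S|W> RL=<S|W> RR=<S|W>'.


t=0: phase=(11,5,2,8) vs β=3 → FL=W FR=W RL=S RR=W
t=4: phase=(3,9,6,0) vs β=3 → FL=W FR=W RL=W RR=S
t=8: phase=(7,1,10,4) vs β=3 → FL=W FR=S RL=W RR=W
t=10: phase=(9,3,0,6) vs β=3 → FL=W FR=W RL=S RR=W
t=11: phase=(10,4,1,7) vs β=3 → FL=W FR=W RL=S RR=W
t=13: phase=(0,6,3,9) vs β=3 → FL=S FR=W RL=W RR=W
t=19: phase=(6,0,9,3) vs β=3 → FL=W FR=S RL=W RR=W

t=0: FL=W FR=W RL=S RR=W
t=4: FL=W FR=W RL=W RR=S
t=8: FL=W FR=S RL=W RR=W
t=10: FL=W FR=W RL=S RR=W
t=11: FL=W FR=W RL=S RR=W
t=13: FL=S FR=W RL=W RR=W
t=19: FL=W FR=S RL=W RR=W


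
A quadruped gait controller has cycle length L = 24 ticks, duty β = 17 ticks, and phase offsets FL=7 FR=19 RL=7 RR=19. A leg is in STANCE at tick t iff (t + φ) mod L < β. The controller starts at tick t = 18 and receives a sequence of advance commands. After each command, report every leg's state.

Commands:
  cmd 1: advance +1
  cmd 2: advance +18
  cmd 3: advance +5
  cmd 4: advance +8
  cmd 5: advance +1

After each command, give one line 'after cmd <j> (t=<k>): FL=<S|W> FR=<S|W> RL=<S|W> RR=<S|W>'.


start t=18: FL=S FR=S RL=S RR=S
cmd 1: advance +1 → t=19, phase=(2,14,2,14) → FL=S FR=S RL=S RR=S
cmd 2: advance +18 → t=37, phase=(20,8,20,8) → FL=W FR=S RL=W RR=S
cmd 3: advance +5 → t=42, phase=(1,13,1,13) → FL=S FR=S RL=S RR=S
cmd 4: advance +8 → t=50, phase=(9,21,9,21) → FL=S FR=W RL=S RR=W
cmd 5: advance +1 → t=51, phase=(10,22,10,22) → FL=S FR=W RL=S RR=W

after cmd 1 (t=19): FL=S FR=S RL=S RR=S
after cmd 2 (t=37): FL=W FR=S RL=W RR=S
after cmd 3 (t=42): FL=S FR=S RL=S RR=S
after cmd 4 (t=50): FL=S FR=W RL=S RR=W
after cmd 5 (t=51): FL=S FR=W RL=S RR=W


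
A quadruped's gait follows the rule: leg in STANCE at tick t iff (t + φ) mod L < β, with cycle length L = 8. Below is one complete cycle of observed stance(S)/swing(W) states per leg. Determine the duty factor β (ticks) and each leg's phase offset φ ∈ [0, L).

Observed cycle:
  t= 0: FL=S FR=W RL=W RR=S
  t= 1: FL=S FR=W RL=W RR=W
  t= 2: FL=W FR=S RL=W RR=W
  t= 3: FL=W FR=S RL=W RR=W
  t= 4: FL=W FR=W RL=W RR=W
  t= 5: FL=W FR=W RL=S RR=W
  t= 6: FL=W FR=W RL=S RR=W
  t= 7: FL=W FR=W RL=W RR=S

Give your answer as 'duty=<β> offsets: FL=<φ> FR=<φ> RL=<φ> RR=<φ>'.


duty=2 offsets: FL=0 FR=6 RL=3 RR=1

duty β = stance ticks per leg = 2
FL: stance ticks = 2; W→S at t=0 → φ=0
FR: stance ticks = 2; W→S at t=2 → φ=6
RL: stance ticks = 2; W→S at t=5 → φ=3
RR: stance ticks = 2; W→S at t=7 → φ=1


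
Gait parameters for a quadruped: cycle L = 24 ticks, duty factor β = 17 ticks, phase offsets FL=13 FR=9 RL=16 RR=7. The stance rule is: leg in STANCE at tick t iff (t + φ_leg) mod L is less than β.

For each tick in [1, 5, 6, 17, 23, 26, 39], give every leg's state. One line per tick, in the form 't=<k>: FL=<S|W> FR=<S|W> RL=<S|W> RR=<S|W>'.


t=1: phase=(14,10,17,8) vs β=17 → FL=S FR=S RL=W RR=S
t=5: phase=(18,14,21,12) vs β=17 → FL=W FR=S RL=W RR=S
t=6: phase=(19,15,22,13) vs β=17 → FL=W FR=S RL=W RR=S
t=17: phase=(6,2,9,0) vs β=17 → FL=S FR=S RL=S RR=S
t=23: phase=(12,8,15,6) vs β=17 → FL=S FR=S RL=S RR=S
t=26: phase=(15,11,18,9) vs β=17 → FL=S FR=S RL=W RR=S
t=39: phase=(4,0,7,22) vs β=17 → FL=S FR=S RL=S RR=W

t=1: FL=S FR=S RL=W RR=S
t=5: FL=W FR=S RL=W RR=S
t=6: FL=W FR=S RL=W RR=S
t=17: FL=S FR=S RL=S RR=S
t=23: FL=S FR=S RL=S RR=S
t=26: FL=S FR=S RL=W RR=S
t=39: FL=S FR=S RL=S RR=W


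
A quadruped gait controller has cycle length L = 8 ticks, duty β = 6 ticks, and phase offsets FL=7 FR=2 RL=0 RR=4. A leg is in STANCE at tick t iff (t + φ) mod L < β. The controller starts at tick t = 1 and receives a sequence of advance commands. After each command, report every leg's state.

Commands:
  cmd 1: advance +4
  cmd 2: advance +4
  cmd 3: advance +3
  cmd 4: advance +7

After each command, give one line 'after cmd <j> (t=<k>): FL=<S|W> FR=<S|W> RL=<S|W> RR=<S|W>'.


after cmd 1 (t=5): FL=S FR=W RL=S RR=S
after cmd 2 (t=9): FL=S FR=S RL=S RR=S
after cmd 3 (t=12): FL=S FR=W RL=S RR=S
after cmd 4 (t=19): FL=S FR=S RL=S RR=W

start t=1: FL=S FR=S RL=S RR=S
cmd 1: advance +4 → t=5, phase=(4,7,5,1) → FL=S FR=W RL=S RR=S
cmd 2: advance +4 → t=9, phase=(0,3,1,5) → FL=S FR=S RL=S RR=S
cmd 3: advance +3 → t=12, phase=(3,6,4,0) → FL=S FR=W RL=S RR=S
cmd 4: advance +7 → t=19, phase=(2,5,3,7) → FL=S FR=S RL=S RR=W


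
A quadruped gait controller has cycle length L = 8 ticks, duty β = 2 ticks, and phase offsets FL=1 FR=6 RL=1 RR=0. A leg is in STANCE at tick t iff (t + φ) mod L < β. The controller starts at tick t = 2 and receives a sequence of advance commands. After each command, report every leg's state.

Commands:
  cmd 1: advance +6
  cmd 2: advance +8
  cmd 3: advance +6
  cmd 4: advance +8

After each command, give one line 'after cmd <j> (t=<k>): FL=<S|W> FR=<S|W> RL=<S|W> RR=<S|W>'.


start t=2: FL=W FR=S RL=W RR=W
cmd 1: advance +6 → t=8, phase=(1,6,1,0) → FL=S FR=W RL=S RR=S
cmd 2: advance +8 → t=16, phase=(1,6,1,0) → FL=S FR=W RL=S RR=S
cmd 3: advance +6 → t=22, phase=(7,4,7,6) → FL=W FR=W RL=W RR=W
cmd 4: advance +8 → t=30, phase=(7,4,7,6) → FL=W FR=W RL=W RR=W

after cmd 1 (t=8): FL=S FR=W RL=S RR=S
after cmd 2 (t=16): FL=S FR=W RL=S RR=S
after cmd 3 (t=22): FL=W FR=W RL=W RR=W
after cmd 4 (t=30): FL=W FR=W RL=W RR=W


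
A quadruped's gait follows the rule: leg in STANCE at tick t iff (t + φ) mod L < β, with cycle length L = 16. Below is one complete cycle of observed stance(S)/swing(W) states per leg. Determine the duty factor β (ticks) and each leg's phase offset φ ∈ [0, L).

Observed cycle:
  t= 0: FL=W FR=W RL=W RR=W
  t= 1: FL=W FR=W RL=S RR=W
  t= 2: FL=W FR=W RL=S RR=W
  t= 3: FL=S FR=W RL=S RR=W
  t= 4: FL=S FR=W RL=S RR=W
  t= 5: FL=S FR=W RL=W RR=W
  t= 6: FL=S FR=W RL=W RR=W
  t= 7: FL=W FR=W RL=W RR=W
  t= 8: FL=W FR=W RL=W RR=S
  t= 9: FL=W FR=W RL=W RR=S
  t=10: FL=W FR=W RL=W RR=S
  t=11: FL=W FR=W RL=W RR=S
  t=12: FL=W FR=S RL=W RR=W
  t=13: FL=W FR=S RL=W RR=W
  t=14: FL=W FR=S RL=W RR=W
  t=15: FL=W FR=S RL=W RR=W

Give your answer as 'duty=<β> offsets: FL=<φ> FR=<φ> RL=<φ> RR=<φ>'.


duty β = stance ticks per leg = 4
FL: stance ticks = 4; W→S at t=3 → φ=13
FR: stance ticks = 4; W→S at t=12 → φ=4
RL: stance ticks = 4; W→S at t=1 → φ=15
RR: stance ticks = 4; W→S at t=8 → φ=8

duty=4 offsets: FL=13 FR=4 RL=15 RR=8


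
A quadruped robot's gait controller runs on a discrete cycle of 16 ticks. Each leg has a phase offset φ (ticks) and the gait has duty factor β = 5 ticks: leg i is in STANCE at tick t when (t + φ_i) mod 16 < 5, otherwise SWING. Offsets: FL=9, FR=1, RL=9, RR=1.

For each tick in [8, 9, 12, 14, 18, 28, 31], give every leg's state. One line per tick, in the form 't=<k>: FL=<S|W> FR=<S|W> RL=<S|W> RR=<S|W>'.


t=8: FL=S FR=W RL=S RR=W
t=9: FL=S FR=W RL=S RR=W
t=12: FL=W FR=W RL=W RR=W
t=14: FL=W FR=W RL=W RR=W
t=18: FL=W FR=S RL=W RR=S
t=28: FL=W FR=W RL=W RR=W
t=31: FL=W FR=S RL=W RR=S

t=8: phase=(1,9,1,9) vs β=5 → FL=S FR=W RL=S RR=W
t=9: phase=(2,10,2,10) vs β=5 → FL=S FR=W RL=S RR=W
t=12: phase=(5,13,5,13) vs β=5 → FL=W FR=W RL=W RR=W
t=14: phase=(7,15,7,15) vs β=5 → FL=W FR=W RL=W RR=W
t=18: phase=(11,3,11,3) vs β=5 → FL=W FR=S RL=W RR=S
t=28: phase=(5,13,5,13) vs β=5 → FL=W FR=W RL=W RR=W
t=31: phase=(8,0,8,0) vs β=5 → FL=W FR=S RL=W RR=S


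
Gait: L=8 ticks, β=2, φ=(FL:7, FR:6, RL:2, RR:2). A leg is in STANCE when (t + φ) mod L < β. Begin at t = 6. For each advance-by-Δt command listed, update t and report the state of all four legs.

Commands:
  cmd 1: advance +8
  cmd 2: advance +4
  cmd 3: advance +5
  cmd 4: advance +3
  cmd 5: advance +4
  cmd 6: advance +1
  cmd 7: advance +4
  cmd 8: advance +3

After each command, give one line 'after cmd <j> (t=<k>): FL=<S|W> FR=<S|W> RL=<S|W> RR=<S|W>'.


after cmd 1 (t=14): FL=W FR=W RL=S RR=S
after cmd 2 (t=18): FL=S FR=S RL=W RR=W
after cmd 3 (t=23): FL=W FR=W RL=S RR=S
after cmd 4 (t=26): FL=S FR=S RL=W RR=W
after cmd 5 (t=30): FL=W FR=W RL=S RR=S
after cmd 6 (t=31): FL=W FR=W RL=S RR=S
after cmd 7 (t=35): FL=W FR=S RL=W RR=W
after cmd 8 (t=38): FL=W FR=W RL=S RR=S

start t=6: FL=W FR=W RL=S RR=S
cmd 1: advance +8 → t=14, phase=(5,4,0,0) → FL=W FR=W RL=S RR=S
cmd 2: advance +4 → t=18, phase=(1,0,4,4) → FL=S FR=S RL=W RR=W
cmd 3: advance +5 → t=23, phase=(6,5,1,1) → FL=W FR=W RL=S RR=S
cmd 4: advance +3 → t=26, phase=(1,0,4,4) → FL=S FR=S RL=W RR=W
cmd 5: advance +4 → t=30, phase=(5,4,0,0) → FL=W FR=W RL=S RR=S
cmd 6: advance +1 → t=31, phase=(6,5,1,1) → FL=W FR=W RL=S RR=S
cmd 7: advance +4 → t=35, phase=(2,1,5,5) → FL=W FR=S RL=W RR=W
cmd 8: advance +3 → t=38, phase=(5,4,0,0) → FL=W FR=W RL=S RR=S


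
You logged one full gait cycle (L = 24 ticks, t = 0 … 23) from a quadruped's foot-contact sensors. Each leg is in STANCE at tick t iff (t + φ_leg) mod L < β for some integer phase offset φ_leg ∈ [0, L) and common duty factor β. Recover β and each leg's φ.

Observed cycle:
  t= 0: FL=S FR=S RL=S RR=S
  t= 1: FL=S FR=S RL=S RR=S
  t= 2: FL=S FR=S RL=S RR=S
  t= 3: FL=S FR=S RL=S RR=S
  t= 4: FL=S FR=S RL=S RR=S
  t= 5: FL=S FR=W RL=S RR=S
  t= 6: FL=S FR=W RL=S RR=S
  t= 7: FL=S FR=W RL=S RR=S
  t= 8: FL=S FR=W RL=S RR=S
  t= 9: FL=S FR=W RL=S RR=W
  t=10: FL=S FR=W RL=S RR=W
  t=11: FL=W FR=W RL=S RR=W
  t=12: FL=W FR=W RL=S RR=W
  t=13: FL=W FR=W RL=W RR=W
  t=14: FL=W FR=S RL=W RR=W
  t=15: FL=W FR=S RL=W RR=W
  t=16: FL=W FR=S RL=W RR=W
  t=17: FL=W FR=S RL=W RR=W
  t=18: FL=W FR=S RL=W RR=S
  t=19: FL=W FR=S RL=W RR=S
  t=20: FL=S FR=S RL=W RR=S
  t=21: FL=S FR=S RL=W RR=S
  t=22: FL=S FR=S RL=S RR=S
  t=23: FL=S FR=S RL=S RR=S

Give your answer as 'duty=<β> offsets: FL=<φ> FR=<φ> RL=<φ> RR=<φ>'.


duty=15 offsets: FL=4 FR=10 RL=2 RR=6

duty β = stance ticks per leg = 15
FL: stance ticks = 15; W→S at t=20 → φ=4
FR: stance ticks = 15; W→S at t=14 → φ=10
RL: stance ticks = 15; W→S at t=22 → φ=2
RR: stance ticks = 15; W→S at t=18 → φ=6


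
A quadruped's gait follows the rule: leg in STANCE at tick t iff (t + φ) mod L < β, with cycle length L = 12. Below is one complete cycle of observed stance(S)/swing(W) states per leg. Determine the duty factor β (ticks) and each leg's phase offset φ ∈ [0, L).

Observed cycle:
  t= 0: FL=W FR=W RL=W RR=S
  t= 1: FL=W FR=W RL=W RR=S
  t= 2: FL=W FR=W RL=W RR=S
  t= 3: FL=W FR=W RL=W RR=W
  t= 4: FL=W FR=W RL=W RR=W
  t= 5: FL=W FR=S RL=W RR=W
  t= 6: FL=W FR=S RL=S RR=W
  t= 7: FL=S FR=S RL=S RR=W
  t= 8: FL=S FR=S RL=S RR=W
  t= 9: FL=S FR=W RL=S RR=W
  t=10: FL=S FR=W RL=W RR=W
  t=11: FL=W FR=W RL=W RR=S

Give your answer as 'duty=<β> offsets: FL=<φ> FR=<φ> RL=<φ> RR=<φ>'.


duty=4 offsets: FL=5 FR=7 RL=6 RR=1

duty β = stance ticks per leg = 4
FL: stance ticks = 4; W→S at t=7 → φ=5
FR: stance ticks = 4; W→S at t=5 → φ=7
RL: stance ticks = 4; W→S at t=6 → φ=6
RR: stance ticks = 4; W→S at t=11 → φ=1


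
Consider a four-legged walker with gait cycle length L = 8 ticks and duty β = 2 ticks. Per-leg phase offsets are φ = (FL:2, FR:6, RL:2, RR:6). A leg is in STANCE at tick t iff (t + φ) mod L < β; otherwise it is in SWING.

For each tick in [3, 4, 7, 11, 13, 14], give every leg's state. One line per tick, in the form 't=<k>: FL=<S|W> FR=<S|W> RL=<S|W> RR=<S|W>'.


t=3: phase=(5,1,5,1) vs β=2 → FL=W FR=S RL=W RR=S
t=4: phase=(6,2,6,2) vs β=2 → FL=W FR=W RL=W RR=W
t=7: phase=(1,5,1,5) vs β=2 → FL=S FR=W RL=S RR=W
t=11: phase=(5,1,5,1) vs β=2 → FL=W FR=S RL=W RR=S
t=13: phase=(7,3,7,3) vs β=2 → FL=W FR=W RL=W RR=W
t=14: phase=(0,4,0,4) vs β=2 → FL=S FR=W RL=S RR=W

t=3: FL=W FR=S RL=W RR=S
t=4: FL=W FR=W RL=W RR=W
t=7: FL=S FR=W RL=S RR=W
t=11: FL=W FR=S RL=W RR=S
t=13: FL=W FR=W RL=W RR=W
t=14: FL=S FR=W RL=S RR=W


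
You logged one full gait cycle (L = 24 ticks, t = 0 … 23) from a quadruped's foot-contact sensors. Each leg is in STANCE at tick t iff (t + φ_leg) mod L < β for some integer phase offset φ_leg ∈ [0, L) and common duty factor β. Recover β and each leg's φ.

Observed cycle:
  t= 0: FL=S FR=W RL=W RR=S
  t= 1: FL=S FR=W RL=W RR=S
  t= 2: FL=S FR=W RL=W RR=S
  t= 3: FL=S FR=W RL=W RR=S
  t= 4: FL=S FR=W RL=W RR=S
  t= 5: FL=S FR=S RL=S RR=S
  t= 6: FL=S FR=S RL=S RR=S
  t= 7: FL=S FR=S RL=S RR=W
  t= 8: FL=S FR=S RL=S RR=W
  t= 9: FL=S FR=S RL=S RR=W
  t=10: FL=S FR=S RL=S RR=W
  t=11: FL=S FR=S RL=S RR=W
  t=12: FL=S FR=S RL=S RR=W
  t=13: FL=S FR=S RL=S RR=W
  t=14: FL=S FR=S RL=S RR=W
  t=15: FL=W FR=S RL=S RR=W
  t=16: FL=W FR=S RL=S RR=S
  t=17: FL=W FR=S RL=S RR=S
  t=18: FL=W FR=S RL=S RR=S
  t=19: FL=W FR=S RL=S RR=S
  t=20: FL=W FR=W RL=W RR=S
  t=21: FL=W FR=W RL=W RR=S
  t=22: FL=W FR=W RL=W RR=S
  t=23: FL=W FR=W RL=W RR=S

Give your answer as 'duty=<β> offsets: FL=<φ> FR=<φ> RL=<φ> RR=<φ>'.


duty β = stance ticks per leg = 15
FL: stance ticks = 15; W→S at t=0 → φ=0
FR: stance ticks = 15; W→S at t=5 → φ=19
RL: stance ticks = 15; W→S at t=5 → φ=19
RR: stance ticks = 15; W→S at t=16 → φ=8

duty=15 offsets: FL=0 FR=19 RL=19 RR=8


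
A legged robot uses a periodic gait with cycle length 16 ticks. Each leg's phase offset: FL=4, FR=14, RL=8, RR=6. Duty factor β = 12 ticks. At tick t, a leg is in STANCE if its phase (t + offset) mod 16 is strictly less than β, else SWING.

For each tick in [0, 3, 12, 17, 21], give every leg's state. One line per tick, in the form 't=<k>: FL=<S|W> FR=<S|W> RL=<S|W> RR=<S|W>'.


t=0: phase=(4,14,8,6) vs β=12 → FL=S FR=W RL=S RR=S
t=3: phase=(7,1,11,9) vs β=12 → FL=S FR=S RL=S RR=S
t=12: phase=(0,10,4,2) vs β=12 → FL=S FR=S RL=S RR=S
t=17: phase=(5,15,9,7) vs β=12 → FL=S FR=W RL=S RR=S
t=21: phase=(9,3,13,11) vs β=12 → FL=S FR=S RL=W RR=S

t=0: FL=S FR=W RL=S RR=S
t=3: FL=S FR=S RL=S RR=S
t=12: FL=S FR=S RL=S RR=S
t=17: FL=S FR=W RL=S RR=S
t=21: FL=S FR=S RL=W RR=S


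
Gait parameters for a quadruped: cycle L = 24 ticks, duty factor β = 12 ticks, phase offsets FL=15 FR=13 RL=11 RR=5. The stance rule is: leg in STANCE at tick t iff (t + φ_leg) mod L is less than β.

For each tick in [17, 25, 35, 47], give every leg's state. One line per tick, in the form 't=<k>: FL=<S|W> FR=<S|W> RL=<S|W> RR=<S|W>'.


t=17: phase=(8,6,4,22) vs β=12 → FL=S FR=S RL=S RR=W
t=25: phase=(16,14,12,6) vs β=12 → FL=W FR=W RL=W RR=S
t=35: phase=(2,0,22,16) vs β=12 → FL=S FR=S RL=W RR=W
t=47: phase=(14,12,10,4) vs β=12 → FL=W FR=W RL=S RR=S

t=17: FL=S FR=S RL=S RR=W
t=25: FL=W FR=W RL=W RR=S
t=35: FL=S FR=S RL=W RR=W
t=47: FL=W FR=W RL=S RR=S


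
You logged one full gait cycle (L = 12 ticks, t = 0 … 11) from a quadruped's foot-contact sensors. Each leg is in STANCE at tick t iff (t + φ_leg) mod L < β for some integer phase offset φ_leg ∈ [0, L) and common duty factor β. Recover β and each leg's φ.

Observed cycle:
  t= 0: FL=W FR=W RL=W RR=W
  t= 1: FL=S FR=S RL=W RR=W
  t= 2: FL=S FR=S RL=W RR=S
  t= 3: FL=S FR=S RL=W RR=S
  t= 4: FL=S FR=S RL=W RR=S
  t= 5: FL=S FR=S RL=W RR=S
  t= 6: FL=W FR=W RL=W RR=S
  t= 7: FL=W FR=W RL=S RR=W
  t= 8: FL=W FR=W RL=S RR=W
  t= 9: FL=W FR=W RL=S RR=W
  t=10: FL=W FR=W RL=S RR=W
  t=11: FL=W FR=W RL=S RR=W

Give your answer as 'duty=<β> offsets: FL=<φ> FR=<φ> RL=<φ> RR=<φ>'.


duty=5 offsets: FL=11 FR=11 RL=5 RR=10

duty β = stance ticks per leg = 5
FL: stance ticks = 5; W→S at t=1 → φ=11
FR: stance ticks = 5; W→S at t=1 → φ=11
RL: stance ticks = 5; W→S at t=7 → φ=5
RR: stance ticks = 5; W→S at t=2 → φ=10


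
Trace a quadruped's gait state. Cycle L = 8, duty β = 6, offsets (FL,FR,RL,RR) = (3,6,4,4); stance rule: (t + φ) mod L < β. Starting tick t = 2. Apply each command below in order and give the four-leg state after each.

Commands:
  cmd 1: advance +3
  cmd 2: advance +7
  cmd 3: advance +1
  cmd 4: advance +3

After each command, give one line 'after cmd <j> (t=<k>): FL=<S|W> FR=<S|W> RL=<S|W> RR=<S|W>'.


after cmd 1 (t=5): FL=S FR=S RL=S RR=S
after cmd 2 (t=12): FL=W FR=S RL=S RR=S
after cmd 3 (t=13): FL=S FR=S RL=S RR=S
after cmd 4 (t=16): FL=S FR=W RL=S RR=S

start t=2: FL=S FR=S RL=W RR=W
cmd 1: advance +3 → t=5, phase=(0,3,1,1) → FL=S FR=S RL=S RR=S
cmd 2: advance +7 → t=12, phase=(7,2,0,0) → FL=W FR=S RL=S RR=S
cmd 3: advance +1 → t=13, phase=(0,3,1,1) → FL=S FR=S RL=S RR=S
cmd 4: advance +3 → t=16, phase=(3,6,4,4) → FL=S FR=W RL=S RR=S


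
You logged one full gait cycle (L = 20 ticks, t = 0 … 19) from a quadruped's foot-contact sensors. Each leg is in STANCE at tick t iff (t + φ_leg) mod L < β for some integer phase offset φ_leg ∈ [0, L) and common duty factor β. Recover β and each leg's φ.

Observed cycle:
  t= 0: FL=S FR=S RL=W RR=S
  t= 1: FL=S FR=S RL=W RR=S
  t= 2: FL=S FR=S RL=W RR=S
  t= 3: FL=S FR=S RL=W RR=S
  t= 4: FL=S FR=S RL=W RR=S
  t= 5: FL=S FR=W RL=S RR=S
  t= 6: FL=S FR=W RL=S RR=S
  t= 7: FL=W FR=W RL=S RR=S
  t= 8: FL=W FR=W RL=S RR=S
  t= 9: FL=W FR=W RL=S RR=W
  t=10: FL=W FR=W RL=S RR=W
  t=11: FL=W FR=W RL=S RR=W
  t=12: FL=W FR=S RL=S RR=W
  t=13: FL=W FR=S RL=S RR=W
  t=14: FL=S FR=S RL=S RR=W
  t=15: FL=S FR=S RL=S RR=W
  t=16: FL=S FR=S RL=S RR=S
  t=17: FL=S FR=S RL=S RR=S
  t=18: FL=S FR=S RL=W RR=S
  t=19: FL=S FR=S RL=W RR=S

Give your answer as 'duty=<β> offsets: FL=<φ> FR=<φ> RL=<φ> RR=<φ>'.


duty=13 offsets: FL=6 FR=8 RL=15 RR=4

duty β = stance ticks per leg = 13
FL: stance ticks = 13; W→S at t=14 → φ=6
FR: stance ticks = 13; W→S at t=12 → φ=8
RL: stance ticks = 13; W→S at t=5 → φ=15
RR: stance ticks = 13; W→S at t=16 → φ=4


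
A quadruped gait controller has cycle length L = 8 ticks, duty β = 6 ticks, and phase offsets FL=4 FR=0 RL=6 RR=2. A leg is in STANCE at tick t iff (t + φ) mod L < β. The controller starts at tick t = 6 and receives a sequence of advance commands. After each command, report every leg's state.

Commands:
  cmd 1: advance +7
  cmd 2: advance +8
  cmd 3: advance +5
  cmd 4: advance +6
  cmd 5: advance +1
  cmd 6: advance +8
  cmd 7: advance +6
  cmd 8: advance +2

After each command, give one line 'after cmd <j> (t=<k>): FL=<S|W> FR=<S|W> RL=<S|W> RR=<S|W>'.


after cmd 1 (t=13): FL=S FR=S RL=S RR=W
after cmd 2 (t=21): FL=S FR=S RL=S RR=W
after cmd 3 (t=26): FL=W FR=S RL=S RR=S
after cmd 4 (t=32): FL=S FR=S RL=W RR=S
after cmd 5 (t=33): FL=S FR=S RL=W RR=S
after cmd 6 (t=41): FL=S FR=S RL=W RR=S
after cmd 7 (t=47): FL=S FR=W RL=S RR=S
after cmd 8 (t=49): FL=S FR=S RL=W RR=S

start t=6: FL=S FR=W RL=S RR=S
cmd 1: advance +7 → t=13, phase=(1,5,3,7) → FL=S FR=S RL=S RR=W
cmd 2: advance +8 → t=21, phase=(1,5,3,7) → FL=S FR=S RL=S RR=W
cmd 3: advance +5 → t=26, phase=(6,2,0,4) → FL=W FR=S RL=S RR=S
cmd 4: advance +6 → t=32, phase=(4,0,6,2) → FL=S FR=S RL=W RR=S
cmd 5: advance +1 → t=33, phase=(5,1,7,3) → FL=S FR=S RL=W RR=S
cmd 6: advance +8 → t=41, phase=(5,1,7,3) → FL=S FR=S RL=W RR=S
cmd 7: advance +6 → t=47, phase=(3,7,5,1) → FL=S FR=W RL=S RR=S
cmd 8: advance +2 → t=49, phase=(5,1,7,3) → FL=S FR=S RL=W RR=S


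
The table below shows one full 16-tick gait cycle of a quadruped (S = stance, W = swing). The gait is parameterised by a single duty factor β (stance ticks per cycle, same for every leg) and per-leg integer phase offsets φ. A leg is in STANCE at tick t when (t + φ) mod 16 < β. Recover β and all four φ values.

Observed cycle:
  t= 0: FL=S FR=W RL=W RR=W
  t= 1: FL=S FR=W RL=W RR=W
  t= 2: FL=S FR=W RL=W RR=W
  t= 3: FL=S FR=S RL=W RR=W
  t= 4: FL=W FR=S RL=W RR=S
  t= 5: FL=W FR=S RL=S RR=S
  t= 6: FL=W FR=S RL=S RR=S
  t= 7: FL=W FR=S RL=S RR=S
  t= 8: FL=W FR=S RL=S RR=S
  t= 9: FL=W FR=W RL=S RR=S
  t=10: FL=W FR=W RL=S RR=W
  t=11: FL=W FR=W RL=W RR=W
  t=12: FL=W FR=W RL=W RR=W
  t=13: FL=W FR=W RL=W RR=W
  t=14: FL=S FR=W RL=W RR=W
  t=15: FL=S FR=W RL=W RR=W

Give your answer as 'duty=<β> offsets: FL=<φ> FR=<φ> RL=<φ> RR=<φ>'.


duty β = stance ticks per leg = 6
FL: stance ticks = 6; W→S at t=14 → φ=2
FR: stance ticks = 6; W→S at t=3 → φ=13
RL: stance ticks = 6; W→S at t=5 → φ=11
RR: stance ticks = 6; W→S at t=4 → φ=12

duty=6 offsets: FL=2 FR=13 RL=11 RR=12


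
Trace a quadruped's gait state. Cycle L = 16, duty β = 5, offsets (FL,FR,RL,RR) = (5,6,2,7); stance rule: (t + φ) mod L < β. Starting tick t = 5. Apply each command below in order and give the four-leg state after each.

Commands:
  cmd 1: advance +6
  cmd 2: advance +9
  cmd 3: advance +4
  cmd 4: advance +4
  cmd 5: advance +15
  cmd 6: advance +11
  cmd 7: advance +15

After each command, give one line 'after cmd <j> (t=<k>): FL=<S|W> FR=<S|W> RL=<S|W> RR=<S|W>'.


after cmd 1 (t=11): FL=S FR=S RL=W RR=S
after cmd 2 (t=20): FL=W FR=W RL=W RR=W
after cmd 3 (t=24): FL=W FR=W RL=W RR=W
after cmd 4 (t=28): FL=S FR=S RL=W RR=S
after cmd 5 (t=43): FL=S FR=S RL=W RR=S
after cmd 6 (t=54): FL=W FR=W RL=W RR=W
after cmd 7 (t=69): FL=W FR=W RL=W RR=W

start t=5: FL=W FR=W RL=W RR=W
cmd 1: advance +6 → t=11, phase=(0,1,13,2) → FL=S FR=S RL=W RR=S
cmd 2: advance +9 → t=20, phase=(9,10,6,11) → FL=W FR=W RL=W RR=W
cmd 3: advance +4 → t=24, phase=(13,14,10,15) → FL=W FR=W RL=W RR=W
cmd 4: advance +4 → t=28, phase=(1,2,14,3) → FL=S FR=S RL=W RR=S
cmd 5: advance +15 → t=43, phase=(0,1,13,2) → FL=S FR=S RL=W RR=S
cmd 6: advance +11 → t=54, phase=(11,12,8,13) → FL=W FR=W RL=W RR=W
cmd 7: advance +15 → t=69, phase=(10,11,7,12) → FL=W FR=W RL=W RR=W
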